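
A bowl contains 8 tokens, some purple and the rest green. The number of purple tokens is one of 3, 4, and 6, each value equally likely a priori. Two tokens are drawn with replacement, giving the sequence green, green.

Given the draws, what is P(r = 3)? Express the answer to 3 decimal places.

The likelihood of the observed sequence under each hypothesis: P(data | r = 3) = (5/8)(5/8) = 25/64; P(data | r = 4) = (4/8)(4/8) = 1/4; P(data | r = 6) = (2/8)(2/8) = 1/16.
Multiplying each by its prior: 1/3 · 25/64 = 25/192, 1/3 · 1/4 = 1/12, 1/3 · 1/16 = 1/48; with total 15/64.
Hence P(r = 3 | data) = (25/192) / (15/64) = 5/9.

0.556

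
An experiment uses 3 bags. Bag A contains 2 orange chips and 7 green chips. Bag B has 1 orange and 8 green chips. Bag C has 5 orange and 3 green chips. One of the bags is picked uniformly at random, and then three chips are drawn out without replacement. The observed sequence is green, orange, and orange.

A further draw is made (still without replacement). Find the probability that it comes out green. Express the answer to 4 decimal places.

Compute the likelihood of the observed sequence for each case: P(data | bag A) = (7/9)(2/8)(1/7) = 1/36; P(data | bag B) = (8/9)(1/8)(0/7) = 0; P(data | bag C) = (3/8)(5/7)(4/6) = 5/28.
Weighting by the prior gives 1/3 · 1/36 = 1/108, 1/3 · 0 = 0, 1/3 · 5/28 = 5/84; with total 13/189.
Dividing through by the total gives posterior P(bag A | data) = 7/52, P(bag B | data) = 0, P(bag C | data) = 45/52.
The predictive probability is P(green next | data) = (1)(7/52) + (2/5)(45/52) = 25/52.

0.4808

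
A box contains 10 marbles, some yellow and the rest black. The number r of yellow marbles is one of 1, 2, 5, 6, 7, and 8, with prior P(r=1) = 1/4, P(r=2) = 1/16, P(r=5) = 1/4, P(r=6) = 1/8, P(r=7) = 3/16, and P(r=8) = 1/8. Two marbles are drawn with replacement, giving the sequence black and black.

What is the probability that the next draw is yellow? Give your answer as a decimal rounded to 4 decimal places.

0.2517

Compute the likelihood of the observed sequence for each case: P(data | r = 1) = (9/10)(9/10) = 0.81; P(data | r = 2) = (8/10)(8/10) = 0.64; P(data | r = 5) = (5/10)(5/10) = 0.25; P(data | r = 6) = (4/10)(4/10) = 0.16; P(data | r = 7) = (3/10)(3/10) = 0.09; P(data | r = 8) = (2/10)(2/10) = 0.04.
Weighting by the prior gives 1/4 · 0.81 = 0.2025, 1/16 · 0.64 = 0.04, 1/4 · 0.25 = 0.0625, 1/8 · 0.16 = 0.02, 3/16 · 0.09 = 0.016875, 1/8 · 0.04 = 0.005; these sum to 0.34687.
Normalising, the posterior is P(r = 1 | data) = 0.58378, P(r = 2 | data) = 0.11532, P(r = 5 | data) = 0.18018, P(r = 6 | data) = 0.057658, P(r = 7 | data) = 0.048649, P(r = 8 | data) = 0.014414.
So P(yellow next | data) = Σ P(yellow next | H) P(H | data) = (1/10)(0.58378) + (1/5)(0.11532) + (1/2)(0.18018) + (3/5)(0.057658) + (7/10)(0.048649) + (4/5)(0.014414) = 0.25171.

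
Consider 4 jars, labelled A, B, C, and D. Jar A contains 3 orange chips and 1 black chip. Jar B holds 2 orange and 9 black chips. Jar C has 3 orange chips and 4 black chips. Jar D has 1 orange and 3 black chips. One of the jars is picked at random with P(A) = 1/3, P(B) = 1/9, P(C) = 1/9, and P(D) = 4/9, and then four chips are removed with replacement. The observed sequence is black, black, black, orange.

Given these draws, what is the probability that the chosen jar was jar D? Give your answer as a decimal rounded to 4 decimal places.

The likelihood of the observed sequence under each hypothesis: P(data | jar A) = (1/4)(1/4)(1/4)(3/4) = 0.011719; P(data | jar B) = (9/11)(9/11)(9/11)(2/11) = 0.099583; P(data | jar C) = (4/7)(4/7)(4/7)(3/7) = 0.079967; P(data | jar D) = (3/4)(3/4)(3/4)(1/4) = 0.10547.
Multiplying each by its prior: 1/3 · 0.011719 = 0.0039062, 1/9 · 0.099583 = 0.011065, 1/9 · 0.079967 = 0.0088852, 4/9 · 0.10547 = 0.046875; these sum to 0.070731.
Hence P(jar D | data) = (0.046875) / (0.070731) = 0.66272.

0.6627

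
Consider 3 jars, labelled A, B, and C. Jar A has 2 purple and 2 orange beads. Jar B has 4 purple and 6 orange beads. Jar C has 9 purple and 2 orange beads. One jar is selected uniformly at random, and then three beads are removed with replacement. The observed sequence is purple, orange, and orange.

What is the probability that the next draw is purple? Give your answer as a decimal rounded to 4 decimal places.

The likelihood of the observed sequence under each hypothesis: P(data | jar A) = (2/4)(2/4)(2/4) = 0.125; P(data | jar B) = (4/10)(6/10)(6/10) = 0.144; P(data | jar C) = (9/11)(2/11)(2/11) = 0.027047.
Multiplying each by its prior: 1/3 · 0.125 = 0.041667, 1/3 · 0.144 = 0.048, 1/3 · 0.027047 = 0.0090158; summing to 0.098682.
Normalising, the posterior is P(jar A | data) = 0.42223, P(jar B | data) = 0.48641, P(jar C | data) = 0.091362.
So P(purple next | data) = Σ P(purple next | H) P(H | data) = (1/2)(0.42223) + (2/5)(0.48641) + (9/11)(0.091362) = 0.48043.

0.4804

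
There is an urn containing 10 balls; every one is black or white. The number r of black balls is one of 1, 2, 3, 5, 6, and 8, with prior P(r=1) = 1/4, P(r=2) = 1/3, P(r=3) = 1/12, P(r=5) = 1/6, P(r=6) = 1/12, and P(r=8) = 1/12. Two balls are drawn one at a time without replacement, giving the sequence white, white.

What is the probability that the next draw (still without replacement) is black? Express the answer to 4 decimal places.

0.2514

Compute the likelihood of the observed sequence for each case: P(data | r = 1) = (9/10)(8/9) = 4/5; P(data | r = 2) = (8/10)(7/9) = 28/45; P(data | r = 3) = (7/10)(6/9) = 7/15; P(data | r = 5) = (5/10)(4/9) = 2/9; P(data | r = 6) = (4/10)(3/9) = 2/15; P(data | r = 8) = (2/10)(1/9) = 1/45.
Multiplying each by its prior: 1/4 · 4/5 = 1/5, 1/3 · 28/45 = 28/135, 1/12 · 7/15 = 7/180, 1/6 · 2/9 = 1/27, 1/12 · 2/15 = 1/90, 1/12 · 1/45 = 1/540; these sum to 67/135.
Normalising, the posterior is P(r = 1 | data) = 0.40299, P(r = 2 | data) = 0.41791, P(r = 3 | data) = 0.078358, P(r = 5 | data) = 0.074627, P(r = 6 | data) = 0.022388, P(r = 8 | data) = 0.0037313.
The predictive probability is P(black next | data) = (1/8)(0.40299) + (1/4)(0.41791) + (3/8)(0.078358) + (5/8)(0.074627) + (3/4)(0.022388) + (1)(0.0037313) = 0.2514.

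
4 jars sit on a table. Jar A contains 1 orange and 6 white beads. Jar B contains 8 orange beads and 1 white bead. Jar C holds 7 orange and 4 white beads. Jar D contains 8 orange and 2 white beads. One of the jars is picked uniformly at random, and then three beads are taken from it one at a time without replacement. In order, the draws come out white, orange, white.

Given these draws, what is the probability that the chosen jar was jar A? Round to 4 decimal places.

Under each hypothesis, the probability of the observed sequence is: P(data | jar A) = (6/7)(1/6)(5/5) = 0.14286; P(data | jar B) = (1/9)(8/8)(0/7) = 0; P(data | jar C) = (4/11)(7/10)(3/9) = 0.084848; P(data | jar D) = (2/10)(8/9)(1/8) = 0.022222.
Weighting by the prior gives 1/4 · 0.14286 = 0.035714, 1/4 · 0 = 0, 1/4 · 0.084848 = 0.021212, 1/4 · 0.022222 = 0.0055556; summing to 0.062482.
So P(jar A | data) = (0.035714) / (0.062482) = 0.57159.

0.5716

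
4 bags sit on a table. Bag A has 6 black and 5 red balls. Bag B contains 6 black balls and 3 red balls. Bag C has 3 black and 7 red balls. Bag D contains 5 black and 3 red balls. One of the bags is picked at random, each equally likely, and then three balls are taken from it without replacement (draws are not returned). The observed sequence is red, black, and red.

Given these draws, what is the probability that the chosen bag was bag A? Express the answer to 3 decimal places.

0.265

Compute the likelihood of the observed sequence for each case: P(data | bag A) = (5/11)(6/10)(4/9) = 0.12121; P(data | bag B) = (3/9)(6/8)(2/7) = 0.071429; P(data | bag C) = (7/10)(3/9)(6/8) = 0.175; P(data | bag D) = (3/8)(5/7)(2/6) = 0.089286.
Weighting by the prior gives 1/4 · 0.12121 = 0.030303, 1/4 · 0.071429 = 0.017857, 1/4 · 0.175 = 0.04375, 1/4 · 0.089286 = 0.022321; summing to 0.11423.
Hence P(bag A | data) = (0.030303) / (0.11423) = 0.26528.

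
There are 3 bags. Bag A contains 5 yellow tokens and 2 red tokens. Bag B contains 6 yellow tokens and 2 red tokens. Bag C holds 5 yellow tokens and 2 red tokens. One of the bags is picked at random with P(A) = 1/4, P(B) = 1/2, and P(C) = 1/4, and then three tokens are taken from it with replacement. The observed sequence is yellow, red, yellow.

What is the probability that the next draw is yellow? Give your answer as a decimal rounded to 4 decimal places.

Under each hypothesis, the probability of the observed sequence is: P(data | bag A) = (5/7)(2/7)(5/7) = 0.14577; P(data | bag B) = (6/8)(2/8)(6/8) = 0.14062; P(data | bag C) = (5/7)(2/7)(5/7) = 0.14577.
Weighting by the prior gives 1/4 · 0.14577 = 0.036443, 1/2 · 0.14062 = 0.070312, 1/4 · 0.14577 = 0.036443; these sum to 0.1432.
The posterior is then P(bag A | data) = 0.25449, P(bag B | data) = 0.49101, P(bag C | data) = 0.25449.
The predictive probability is P(yellow next | data) = (5/7)(0.25449) + (3/4)(0.49101) + (5/7)(0.25449) = 0.73182.

0.7318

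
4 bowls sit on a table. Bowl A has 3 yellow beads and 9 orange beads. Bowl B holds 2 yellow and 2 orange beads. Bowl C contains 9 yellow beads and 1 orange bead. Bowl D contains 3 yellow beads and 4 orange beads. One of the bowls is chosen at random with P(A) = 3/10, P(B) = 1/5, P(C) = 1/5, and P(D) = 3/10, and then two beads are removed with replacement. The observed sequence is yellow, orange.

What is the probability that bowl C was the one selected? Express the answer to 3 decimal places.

0.091

Compute the likelihood of the observed sequence for each case: P(data | bowl A) = (3/12)(9/12) = 0.1875; P(data | bowl B) = (2/4)(2/4) = 0.25; P(data | bowl C) = (9/10)(1/10) = 0.09; P(data | bowl D) = (3/7)(4/7) = 0.2449.
Multiplying each by its prior: 3/10 · 0.1875 = 0.05625, 1/5 · 0.25 = 0.05, 1/5 · 0.09 = 0.018, 3/10 · 0.2449 = 0.073469; these sum to 0.19772.
By Bayes' rule, P(bowl C | data) = (0.018) / (0.19772) = 0.091038.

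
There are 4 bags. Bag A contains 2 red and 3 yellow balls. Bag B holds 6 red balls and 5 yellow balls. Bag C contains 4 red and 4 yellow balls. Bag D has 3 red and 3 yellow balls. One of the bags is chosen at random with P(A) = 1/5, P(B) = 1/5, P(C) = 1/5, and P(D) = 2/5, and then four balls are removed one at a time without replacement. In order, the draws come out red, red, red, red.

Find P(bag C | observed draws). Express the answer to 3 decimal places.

Compute the likelihood of the observed sequence for each case: P(data | bag A) = (2/5)(1/4)(0/3) = 0; P(data | bag B) = (6/11)(5/10)(4/9)(3/8) = 0.045455; P(data | bag C) = (4/8)(3/7)(2/6)(1/5) = 0.014286; P(data | bag D) = (3/6)(2/5)(1/4)(0/3) = 0.
Multiplying each by its prior: 1/5 · 0 = 0, 1/5 · 0.045455 = 0.0090909, 1/5 · 0.014286 = 0.0028571, 2/5 · 0 = 0; these sum to 0.011948.
Hence P(bag C | data) = (0.0028571) / (0.011948) = 0.23913.

0.239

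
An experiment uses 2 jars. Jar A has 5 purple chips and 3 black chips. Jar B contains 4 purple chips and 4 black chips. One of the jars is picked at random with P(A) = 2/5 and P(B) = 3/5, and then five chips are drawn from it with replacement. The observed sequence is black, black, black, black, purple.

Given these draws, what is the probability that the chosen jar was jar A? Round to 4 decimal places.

0.2087

Under each hypothesis, the probability of the observed sequence is: P(data | jar A) = (3/8)(3/8)(3/8)(3/8)(5/8) = 0.01236; P(data | jar B) = (4/8)(4/8)(4/8)(4/8)(4/8) = 0.03125.
Multiplying each by its prior: 2/5 · 0.01236 = 0.0049438, 3/5 · 0.03125 = 0.01875; these sum to 0.023694.
So P(jar A | data) = (0.0049438) / (0.023694) = 0.20866.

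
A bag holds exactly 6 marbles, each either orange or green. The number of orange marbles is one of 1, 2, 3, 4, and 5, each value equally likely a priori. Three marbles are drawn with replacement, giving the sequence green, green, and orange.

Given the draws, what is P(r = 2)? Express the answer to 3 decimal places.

0.305

Compute the likelihood of the observed sequence for each case: P(data | r = 1) = (5/6)(5/6)(1/6) = 25/216; P(data | r = 2) = (4/6)(4/6)(2/6) = 4/27; P(data | r = 3) = (3/6)(3/6)(3/6) = 1/8; P(data | r = 4) = (2/6)(2/6)(4/6) = 2/27; P(data | r = 5) = (1/6)(1/6)(5/6) = 5/216.
The prior-weighted likelihoods are 1/5 · 25/216 = 5/216, 1/5 · 4/27 = 4/135, 1/5 · 1/8 = 1/40, 1/5 · 2/27 = 2/135, 1/5 · 5/216 = 1/216; these sum to 7/72.
Therefore the posterior P(r = 2 | data) = (4/135) / (7/72) = 32/105.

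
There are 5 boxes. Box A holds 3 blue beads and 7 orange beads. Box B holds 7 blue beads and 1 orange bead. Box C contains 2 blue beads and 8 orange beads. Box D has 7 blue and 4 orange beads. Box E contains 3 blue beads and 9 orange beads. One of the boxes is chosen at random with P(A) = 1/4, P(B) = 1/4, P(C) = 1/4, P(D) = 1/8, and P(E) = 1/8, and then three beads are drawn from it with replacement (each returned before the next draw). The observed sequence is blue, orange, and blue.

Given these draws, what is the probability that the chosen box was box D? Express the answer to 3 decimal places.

0.256

Compute the likelihood of the observed sequence for each case: P(data | box A) = (3/10)(7/10)(3/10) = 0.063; P(data | box B) = (7/8)(1/8)(7/8) = 0.095703; P(data | box C) = (2/10)(8/10)(2/10) = 0.032; P(data | box D) = (7/11)(4/11)(7/11) = 0.14726; P(data | box E) = (3/12)(9/12)(3/12) = 0.046875.
Multiplying each by its prior: 1/4 · 0.063 = 0.01575, 1/4 · 0.095703 = 0.023926, 1/4 · 0.032 = 0.008, 1/8 · 0.14726 = 0.018407, 1/8 · 0.046875 = 0.0058594; summing to 0.071942.
Therefore the posterior P(box D | data) = (0.018407) / (0.071942) = 0.25586.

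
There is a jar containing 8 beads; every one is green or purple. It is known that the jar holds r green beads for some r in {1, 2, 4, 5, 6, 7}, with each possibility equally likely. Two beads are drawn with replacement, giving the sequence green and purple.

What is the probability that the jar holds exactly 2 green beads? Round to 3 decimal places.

For each hypothesis, P(data | H) works out to: P(data | r = 1) = (1/8)(7/8) = 7/64; P(data | r = 2) = (2/8)(6/8) = 3/16; P(data | r = 4) = (4/8)(4/8) = 1/4; P(data | r = 5) = (5/8)(3/8) = 15/64; P(data | r = 6) = (6/8)(2/8) = 3/16; P(data | r = 7) = (7/8)(1/8) = 7/64.
Weighting by the prior gives 1/6 · 7/64 = 7/384, 1/6 · 3/16 = 1/32, 1/6 · 1/4 = 1/24, 1/6 · 15/64 = 5/128, 1/6 · 3/16 = 1/32, 1/6 · 7/64 = 7/384; these sum to 23/128.
Hence P(r = 2 | data) = (1/32) / (23/128) = 4/23.

0.174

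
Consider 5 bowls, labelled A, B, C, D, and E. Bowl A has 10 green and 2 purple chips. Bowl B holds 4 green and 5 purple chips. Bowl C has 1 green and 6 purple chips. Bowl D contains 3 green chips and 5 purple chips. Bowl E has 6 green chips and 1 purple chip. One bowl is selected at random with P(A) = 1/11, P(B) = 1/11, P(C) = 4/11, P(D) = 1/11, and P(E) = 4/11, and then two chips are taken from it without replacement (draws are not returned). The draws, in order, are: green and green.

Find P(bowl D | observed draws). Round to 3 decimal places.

0.028

Under each hypothesis, the probability of the observed sequence is: P(data | bowl A) = (10/12)(9/11) = 0.68182; P(data | bowl B) = (4/9)(3/8) = 0.16667; P(data | bowl C) = (1/7)(0/6) = 0; P(data | bowl D) = (3/8)(2/7) = 0.10714; P(data | bowl E) = (6/7)(5/6) = 0.71429.
Multiplying each by its prior: 1/11 · 0.68182 = 0.061983, 1/11 · 0.16667 = 0.015152, 4/11 · 0 = 0, 1/11 · 0.10714 = 0.0097403, 4/11 · 0.71429 = 0.25974; with total 0.34662.
By Bayes' rule, P(bowl D | data) = (0.0097403) / (0.34662) = 0.028101.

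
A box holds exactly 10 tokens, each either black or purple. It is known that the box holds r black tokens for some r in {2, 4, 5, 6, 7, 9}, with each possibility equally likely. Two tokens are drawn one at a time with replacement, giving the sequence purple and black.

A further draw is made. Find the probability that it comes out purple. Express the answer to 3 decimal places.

0.475

For each hypothesis, P(data | H) works out to: P(data | r = 2) = (8/10)(2/10) = 4/25; P(data | r = 4) = (6/10)(4/10) = 6/25; P(data | r = 5) = (5/10)(5/10) = 1/4; P(data | r = 6) = (4/10)(6/10) = 6/25; P(data | r = 7) = (3/10)(7/10) = 21/100; P(data | r = 9) = (1/10)(9/10) = 9/100.
Multiplying each by its prior: 1/6 · 4/25 = 2/75, 1/6 · 6/25 = 1/25, 1/6 · 1/4 = 1/24, 1/6 · 6/25 = 1/25, 1/6 · 21/100 = 7/200, 1/6 · 9/100 = 3/200; with total 119/600.
Dividing through by the total gives posterior P(r = 2 | data) = 16/119, P(r = 4 | data) = 24/119, P(r = 5 | data) = 25/119, P(r = 6 | data) = 24/119, P(r = 7 | data) = 3/17, P(r = 9 | data) = 9/119.
The predictive probability is P(purple next | data) = (4/5)(16/119) + (3/5)(24/119) + (1/2)(25/119) + (2/5)(24/119) + (3/10)(3/17) + (1/10)(9/119) = 113/238.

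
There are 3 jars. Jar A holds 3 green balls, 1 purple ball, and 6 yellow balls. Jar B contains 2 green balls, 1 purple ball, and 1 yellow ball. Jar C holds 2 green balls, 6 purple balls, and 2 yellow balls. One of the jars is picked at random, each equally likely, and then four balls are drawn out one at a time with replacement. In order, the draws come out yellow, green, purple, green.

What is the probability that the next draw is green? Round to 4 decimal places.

For each hypothesis, P(data | H) works out to: P(data | jar A) = (6/10)(3/10)(1/10)(3/10) = 0.0054; P(data | jar B) = (1/4)(2/4)(1/4)(2/4) = 0.015625; P(data | jar C) = (2/10)(2/10)(6/10)(2/10) = 0.0048.
Weighting by the prior gives 1/3 · 0.0054 = 0.0018, 1/3 · 0.015625 = 0.0052083, 1/3 · 0.0048 = 0.0016; these sum to 0.0086083.
Dividing through by the total gives posterior P(jar A | data) = 0.2091, P(jar B | data) = 0.60503, P(jar C | data) = 0.18587.
So P(green next | data) = Σ P(green next | H) P(H | data) = (3/10)(0.2091) + (1/2)(0.60503) + (1/5)(0.18587) = 0.40242.

0.4024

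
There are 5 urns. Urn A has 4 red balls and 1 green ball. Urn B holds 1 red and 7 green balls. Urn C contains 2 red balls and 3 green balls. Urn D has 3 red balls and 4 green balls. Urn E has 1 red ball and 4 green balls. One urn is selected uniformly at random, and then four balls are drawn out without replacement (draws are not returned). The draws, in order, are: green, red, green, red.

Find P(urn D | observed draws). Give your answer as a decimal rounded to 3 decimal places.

For each hypothesis, P(data | H) works out to: P(data | urn A) = (1/5)(4/4)(0/3) = 0; P(data | urn B) = (7/8)(1/7)(6/6)(0/5) = 0; P(data | urn C) = (3/5)(2/4)(2/3)(1/2) = 1/10; P(data | urn D) = (4/7)(3/6)(3/5)(2/4) = 3/35; P(data | urn E) = (4/5)(1/4)(3/3)(0/2) = 0.
Multiplying each by its prior: 1/5 · 0 = 0, 1/5 · 0 = 0, 1/5 · 1/10 = 1/50, 1/5 · 3/35 = 3/175, 1/5 · 0 = 0; with total 13/350.
Hence P(urn D | data) = (3/175) / (13/350) = 6/13.

0.462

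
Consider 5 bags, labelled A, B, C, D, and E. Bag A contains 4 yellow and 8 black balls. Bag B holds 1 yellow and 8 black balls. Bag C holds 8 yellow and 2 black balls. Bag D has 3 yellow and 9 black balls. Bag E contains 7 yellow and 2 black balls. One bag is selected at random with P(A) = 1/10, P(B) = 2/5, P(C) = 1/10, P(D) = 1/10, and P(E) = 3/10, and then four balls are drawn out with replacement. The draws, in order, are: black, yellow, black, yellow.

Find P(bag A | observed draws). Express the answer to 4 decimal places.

0.2068

Under each hypothesis, the probability of the observed sequence is: P(data | bag A) = (8/12)(4/12)(8/12)(4/12) = 0.049383; P(data | bag B) = (8/9)(1/9)(8/9)(1/9) = 0.0097546; P(data | bag C) = (2/10)(8/10)(2/10)(8/10) = 0.0256; P(data | bag D) = (9/12)(3/12)(9/12)(3/12) = 0.035156; P(data | bag E) = (2/9)(7/9)(2/9)(7/9) = 0.029873.
Multiplying each by its prior: 1/10 · 0.049383 = 0.0049383, 2/5 · 0.0097546 = 0.0039018, 1/10 · 0.0256 = 0.00256, 1/10 · 0.035156 = 0.0035156, 3/10 · 0.029873 = 0.008962; these sum to 0.023878.
Therefore the posterior P(bag A | data) = (0.0049383) / (0.023878) = 0.20681.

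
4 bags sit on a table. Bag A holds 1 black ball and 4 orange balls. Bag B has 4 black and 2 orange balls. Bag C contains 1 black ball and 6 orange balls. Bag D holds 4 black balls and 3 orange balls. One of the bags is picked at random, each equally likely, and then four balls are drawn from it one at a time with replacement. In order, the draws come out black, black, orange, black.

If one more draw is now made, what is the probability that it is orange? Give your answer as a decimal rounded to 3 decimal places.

Under each hypothesis, the probability of the observed sequence is: P(data | bag A) = (1/5)(1/5)(4/5)(1/5) = 0.0064; P(data | bag B) = (4/6)(4/6)(2/6)(4/6) = 0.098765; P(data | bag C) = (1/7)(1/7)(6/7)(1/7) = 0.002499; P(data | bag D) = (4/7)(4/7)(3/7)(4/7) = 0.079967.
Weighting by the prior gives 1/4 · 0.0064 = 0.0016, 1/4 · 0.098765 = 0.024691, 1/4 · 0.002499 = 0.00062474, 1/4 · 0.079967 = 0.019992; these sum to 0.046908.
Dividing through by the total gives posterior P(bag A | data) = 0.034109, P(bag B | data) = 0.52638, P(bag C | data) = 0.013318, P(bag D | data) = 0.42619.
Averaging over the posterior, P(orange next | data) = (4/5)(0.034109) + (1/3)(0.52638) + (6/7)(0.013318) + (3/7)(0.42619) = 0.39682.

0.397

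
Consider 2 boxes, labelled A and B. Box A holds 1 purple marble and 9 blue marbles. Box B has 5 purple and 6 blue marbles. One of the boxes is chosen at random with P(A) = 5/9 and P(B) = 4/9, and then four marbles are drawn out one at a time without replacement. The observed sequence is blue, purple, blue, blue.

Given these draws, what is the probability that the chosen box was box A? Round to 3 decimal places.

Under each hypothesis, the probability of the observed sequence is: P(data | box A) = (9/10)(1/9)(8/8)(7/7) = 1/10; P(data | box B) = (6/11)(5/10)(5/9)(4/8) = 5/66.
Weighting by the prior gives 5/9 · 1/10 = 1/18, 4/9 · 5/66 = 10/297; with total 53/594.
Hence P(box A | data) = (1/18) / (53/594) = 33/53.

0.623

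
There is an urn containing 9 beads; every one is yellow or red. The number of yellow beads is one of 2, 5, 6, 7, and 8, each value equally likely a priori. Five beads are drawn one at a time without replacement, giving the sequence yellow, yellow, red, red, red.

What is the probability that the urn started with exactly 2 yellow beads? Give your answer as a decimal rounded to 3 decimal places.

The likelihood of the observed sequence under each hypothesis: P(data | r = 2) = (2/9)(1/8)(7/7)(6/6)(5/5) = 1/36; P(data | r = 5) = (5/9)(4/8)(4/7)(3/6)(2/5) = 2/63; P(data | r = 6) = (6/9)(5/8)(3/7)(2/6)(1/5) = 1/84; P(data | r = 7) = (7/9)(6/8)(2/7)(1/6)(0/5) = 0; P(data | r = 8) = (8/9)(7/8)(1/7)(0/6) = 0.
Multiplying each by its prior: 1/5 · 1/36 = 1/180, 1/5 · 2/63 = 2/315, 1/5 · 1/84 = 1/420, 1/5 · 0 = 0, 1/5 · 0 = 0; these sum to 1/70.
Therefore the posterior P(r = 2 | data) = (1/180) / (1/70) = 7/18.

0.389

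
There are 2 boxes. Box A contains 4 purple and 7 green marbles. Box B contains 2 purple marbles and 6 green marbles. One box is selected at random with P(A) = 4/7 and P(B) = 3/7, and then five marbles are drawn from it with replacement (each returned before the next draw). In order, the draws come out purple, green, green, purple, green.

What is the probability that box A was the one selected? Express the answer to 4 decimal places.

The likelihood of the observed sequence under each hypothesis: P(data | box A) = (4/11)(7/11)(7/11)(4/11)(7/11) = 0.034076; P(data | box B) = (2/8)(6/8)(6/8)(2/8)(6/8) = 0.026367.
Weighting by the prior gives 4/7 · 0.034076 = 0.019472, 3/7 · 0.026367 = 0.0113; summing to 0.030772.
Therefore the posterior P(box A | data) = (0.019472) / (0.030772) = 0.63278.

0.6328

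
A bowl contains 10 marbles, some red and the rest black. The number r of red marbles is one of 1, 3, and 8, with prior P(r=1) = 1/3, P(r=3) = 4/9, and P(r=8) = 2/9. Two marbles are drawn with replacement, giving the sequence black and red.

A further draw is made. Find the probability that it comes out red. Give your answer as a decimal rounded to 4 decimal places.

0.3741

For each hypothesis, P(data | H) works out to: P(data | r = 1) = (9/10)(1/10) = 9/100; P(data | r = 3) = (7/10)(3/10) = 21/100; P(data | r = 8) = (2/10)(8/10) = 4/25.
Multiplying each by its prior: 1/3 · 9/100 = 3/100, 4/9 · 21/100 = 7/75, 2/9 · 4/25 = 8/225; these sum to 143/900.
Dividing through by the total gives posterior P(r = 1 | data) = 27/143, P(r = 3 | data) = 84/143, P(r = 8 | data) = 32/143.
So P(red next | data) = Σ P(red next | H) P(H | data) = (1/10)(27/143) + (3/10)(84/143) + (4/5)(32/143) = 107/286.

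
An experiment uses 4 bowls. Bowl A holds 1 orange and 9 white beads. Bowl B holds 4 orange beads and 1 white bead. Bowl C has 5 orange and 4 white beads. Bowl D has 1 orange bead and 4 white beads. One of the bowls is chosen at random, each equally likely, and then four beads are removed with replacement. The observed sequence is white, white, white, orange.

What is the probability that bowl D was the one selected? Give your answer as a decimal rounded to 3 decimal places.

Compute the likelihood of the observed sequence for each case: P(data | bowl A) = (9/10)(9/10)(9/10)(1/10) = 0.0729; P(data | bowl B) = (1/5)(1/5)(1/5)(4/5) = 0.0064; P(data | bowl C) = (4/9)(4/9)(4/9)(5/9) = 0.048773; P(data | bowl D) = (4/5)(4/5)(4/5)(1/5) = 0.1024.
The prior-weighted likelihoods are 1/4 · 0.0729 = 0.018225, 1/4 · 0.0064 = 0.0016, 1/4 · 0.048773 = 0.012193, 1/4 · 0.1024 = 0.0256; with total 0.057618.
Hence P(bowl D | data) = (0.0256) / (0.057618) = 0.4443.

0.444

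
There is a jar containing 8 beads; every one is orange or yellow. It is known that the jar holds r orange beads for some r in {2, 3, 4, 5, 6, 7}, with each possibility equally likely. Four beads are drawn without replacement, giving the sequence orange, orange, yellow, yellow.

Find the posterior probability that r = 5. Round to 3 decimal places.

0.238

For each hypothesis, P(data | H) works out to: P(data | r = 2) = (2/8)(1/7)(6/6)(5/5) = 1/28; P(data | r = 3) = (3/8)(2/7)(5/6)(4/5) = 1/14; P(data | r = 4) = (4/8)(3/7)(4/6)(3/5) = 3/35; P(data | r = 5) = (5/8)(4/7)(3/6)(2/5) = 1/14; P(data | r = 6) = (6/8)(5/7)(2/6)(1/5) = 1/28; P(data | r = 7) = (7/8)(6/7)(1/6)(0/5) = 0.
The prior-weighted likelihoods are 1/6 · 1/28 = 1/168, 1/6 · 1/14 = 1/84, 1/6 · 3/35 = 1/70, 1/6 · 1/14 = 1/84, 1/6 · 1/28 = 1/168, 1/6 · 0 = 0; summing to 1/20.
Therefore the posterior P(r = 5 | data) = (1/84) / (1/20) = 5/21.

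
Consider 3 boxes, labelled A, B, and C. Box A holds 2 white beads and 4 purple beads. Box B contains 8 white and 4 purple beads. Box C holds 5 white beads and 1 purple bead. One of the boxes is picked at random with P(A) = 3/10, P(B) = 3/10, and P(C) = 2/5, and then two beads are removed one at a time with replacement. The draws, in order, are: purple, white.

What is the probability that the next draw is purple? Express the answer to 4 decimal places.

Compute the likelihood of the observed sequence for each case: P(data | box A) = (4/6)(2/6) = 2/9; P(data | box B) = (4/12)(8/12) = 2/9; P(data | box C) = (1/6)(5/6) = 5/36.
Weighting by the prior gives 3/10 · 2/9 = 1/15, 3/10 · 2/9 = 1/15, 2/5 · 5/36 = 1/18; summing to 17/90.
Dividing through by the total gives posterior P(box A | data) = 6/17, P(box B | data) = 6/17, P(box C | data) = 5/17.
Averaging over the posterior, P(purple next | data) = (2/3)(6/17) + (1/3)(6/17) + (1/6)(5/17) = 41/102.

0.4020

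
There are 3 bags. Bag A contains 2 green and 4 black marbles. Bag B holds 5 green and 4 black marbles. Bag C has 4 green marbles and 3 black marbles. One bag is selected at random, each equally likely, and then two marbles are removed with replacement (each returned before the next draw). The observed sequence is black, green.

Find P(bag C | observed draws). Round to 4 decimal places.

Under each hypothesis, the probability of the observed sequence is: P(data | bag A) = (4/6)(2/6) = 0.22222; P(data | bag B) = (4/9)(5/9) = 0.24691; P(data | bag C) = (3/7)(4/7) = 0.2449.
Weighting by the prior gives 1/3 · 0.22222 = 0.074074, 1/3 · 0.24691 = 0.082305, 1/3 · 0.2449 = 0.081633; with total 0.23801.
By Bayes' rule, P(bag C | data) = (0.081633) / (0.23801) = 0.34298.

0.3430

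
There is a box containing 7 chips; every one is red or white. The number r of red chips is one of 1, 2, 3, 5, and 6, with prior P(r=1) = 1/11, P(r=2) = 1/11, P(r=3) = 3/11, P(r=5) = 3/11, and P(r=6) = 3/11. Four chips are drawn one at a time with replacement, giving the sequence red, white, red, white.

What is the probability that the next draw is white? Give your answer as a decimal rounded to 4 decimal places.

0.4614

The likelihood of the observed sequence under each hypothesis: P(data | r = 1) = (1/7)(6/7)(1/7)(6/7) = 0.014994; P(data | r = 2) = (2/7)(5/7)(2/7)(5/7) = 0.041649; P(data | r = 3) = (3/7)(4/7)(3/7)(4/7) = 0.059975; P(data | r = 5) = (5/7)(2/7)(5/7)(2/7) = 0.041649; P(data | r = 6) = (6/7)(1/7)(6/7)(1/7) = 0.014994.
The prior-weighted likelihoods are 1/11 · 0.014994 = 0.0013631, 1/11 · 0.041649 = 0.0037863, 3/11 · 0.059975 = 0.016357, 3/11 · 0.041649 = 0.011359, 3/11 · 0.014994 = 0.0040892; summing to 0.036954.
Normalising, the posterior is P(r = 1 | data) = 0.036885, P(r = 2 | data) = 0.10246, P(r = 3 | data) = 0.44262, P(r = 5 | data) = 0.30738, P(r = 6 | data) = 0.11066.
Averaging over the posterior, P(white next | data) = (6/7)(0.036885) + (5/7)(0.10246) + (4/7)(0.44262) + (2/7)(0.30738) + (1/7)(0.11066) = 0.46136.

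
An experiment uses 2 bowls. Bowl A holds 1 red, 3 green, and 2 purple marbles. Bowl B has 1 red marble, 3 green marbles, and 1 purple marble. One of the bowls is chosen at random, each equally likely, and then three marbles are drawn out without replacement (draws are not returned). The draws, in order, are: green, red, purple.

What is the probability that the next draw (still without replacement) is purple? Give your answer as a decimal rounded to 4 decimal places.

Under each hypothesis, the probability of the observed sequence is: P(data | bowl A) = (3/6)(1/5)(2/4) = 1/20; P(data | bowl B) = (3/5)(1/4)(1/3) = 1/20.
Multiplying each by its prior: 1/2 · 1/20 = 1/40, 1/2 · 1/20 = 1/40; these sum to 1/20.
Normalising, the posterior is P(bowl A | data) = 1/2, P(bowl B | data) = 1/2.
The predictive probability is P(purple next | data) = (1/3)(1/2) + (0)(1/2) = 1/6.

0.1667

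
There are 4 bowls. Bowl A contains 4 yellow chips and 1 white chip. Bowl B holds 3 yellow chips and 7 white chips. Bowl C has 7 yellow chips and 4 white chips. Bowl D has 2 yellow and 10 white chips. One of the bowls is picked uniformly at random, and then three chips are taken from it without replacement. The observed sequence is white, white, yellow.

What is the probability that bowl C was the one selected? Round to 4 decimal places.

The likelihood of the observed sequence under each hypothesis: P(data | bowl A) = (1/5)(0/4) = 0; P(data | bowl B) = (7/10)(6/9)(3/8) = 0.175; P(data | bowl C) = (4/11)(3/10)(7/9) = 0.084848; P(data | bowl D) = (10/12)(9/11)(2/10) = 0.13636.
Weighting by the prior gives 1/4 · 0 = 0, 1/4 · 0.175 = 0.04375, 1/4 · 0.084848 = 0.021212, 1/4 · 0.13636 = 0.034091; these sum to 0.099053.
Therefore the posterior P(bowl C | data) = (0.021212) / (0.099053) = 0.21415.

0.2141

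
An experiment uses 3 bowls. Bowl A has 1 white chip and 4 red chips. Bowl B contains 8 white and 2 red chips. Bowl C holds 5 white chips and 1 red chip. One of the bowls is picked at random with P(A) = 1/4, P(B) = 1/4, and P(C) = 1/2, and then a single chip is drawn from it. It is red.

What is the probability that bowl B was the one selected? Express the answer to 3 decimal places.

Under each hypothesis, the probability of this draw is: P(data | bowl A) = (4/5) = 4/5; P(data | bowl B) = (2/10) = 1/5; P(data | bowl C) = (1/6) = 1/6.
The prior-weighted likelihoods are 1/4 · 4/5 = 1/5, 1/4 · 1/5 = 1/20, 1/2 · 1/6 = 1/12; summing to 1/3.
So P(bowl B | data) = (1/20) / (1/3) = 3/20.

0.150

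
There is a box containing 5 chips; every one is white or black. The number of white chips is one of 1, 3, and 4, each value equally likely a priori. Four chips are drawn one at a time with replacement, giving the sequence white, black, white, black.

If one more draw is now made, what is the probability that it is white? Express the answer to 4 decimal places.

Under each hypothesis, the probability of the observed sequence is: P(data | r = 1) = (1/5)(4/5)(1/5)(4/5) = 0.0256; P(data | r = 3) = (3/5)(2/5)(3/5)(2/5) = 0.0576; P(data | r = 4) = (4/5)(1/5)(4/5)(1/5) = 0.0256.
Weighting by the prior gives 1/3 · 0.0256 = 0.0085333, 1/3 · 0.0576 = 0.0192, 1/3 · 0.0256 = 0.0085333; with total 0.036267.
Normalising, the posterior is P(r = 1 | data) = 0.23529, P(r = 3 | data) = 0.52941, P(r = 4 | data) = 0.23529.
Averaging over the posterior, P(white next | data) = (1/5)(0.23529) + (3/5)(0.52941) + (4/5)(0.23529) = 0.55294.

0.5529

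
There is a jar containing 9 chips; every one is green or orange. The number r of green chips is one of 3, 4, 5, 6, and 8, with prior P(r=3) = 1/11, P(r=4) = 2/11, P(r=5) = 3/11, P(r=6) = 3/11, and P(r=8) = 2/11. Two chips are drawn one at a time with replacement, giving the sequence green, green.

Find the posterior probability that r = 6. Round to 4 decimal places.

Compute the likelihood of the observed sequence for each case: P(data | r = 3) = (3/9)(3/9) = 1/9; P(data | r = 4) = (4/9)(4/9) = 16/81; P(data | r = 5) = (5/9)(5/9) = 25/81; P(data | r = 6) = (6/9)(6/9) = 4/9; P(data | r = 8) = (8/9)(8/9) = 64/81.
The prior-weighted likelihoods are 1/11 · 1/9 = 1/99, 2/11 · 16/81 = 32/891, 3/11 · 25/81 = 25/297, 3/11 · 4/9 = 4/33, 2/11 · 64/81 = 128/891; these sum to 32/81.
Hence P(r = 6 | data) = (4/33) / (32/81) = 27/88.

0.3068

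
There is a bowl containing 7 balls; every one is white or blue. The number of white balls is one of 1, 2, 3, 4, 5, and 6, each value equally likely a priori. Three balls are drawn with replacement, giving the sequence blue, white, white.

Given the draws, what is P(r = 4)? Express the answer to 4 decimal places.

Under each hypothesis, the probability of the observed sequence is: P(data | r = 1) = (6/7)(1/7)(1/7) = 0.017493; P(data | r = 2) = (5/7)(2/7)(2/7) = 0.058309; P(data | r = 3) = (4/7)(3/7)(3/7) = 0.10496; P(data | r = 4) = (3/7)(4/7)(4/7) = 0.13994; P(data | r = 5) = (2/7)(5/7)(5/7) = 0.14577; P(data | r = 6) = (1/7)(6/7)(6/7) = 0.10496.
Multiplying each by its prior: 1/6 · 0.017493 = 0.0029155, 1/6 · 0.058309 = 0.0097182, 1/6 · 0.10496 = 0.017493, 1/6 · 0.13994 = 0.023324, 1/6 · 0.14577 = 0.024295, 1/6 · 0.10496 = 0.017493; with total 0.095238.
Hence P(r = 4 | data) = (0.023324) / (0.095238) = 0.2449.

0.2449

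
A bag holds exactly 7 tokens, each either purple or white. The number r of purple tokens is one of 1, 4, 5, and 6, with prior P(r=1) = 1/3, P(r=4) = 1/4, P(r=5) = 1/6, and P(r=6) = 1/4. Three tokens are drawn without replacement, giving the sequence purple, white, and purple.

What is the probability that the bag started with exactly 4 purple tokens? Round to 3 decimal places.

0.388

The likelihood of the observed sequence under each hypothesis: P(data | r = 1) = (1/7)(6/6)(0/5) = 0; P(data | r = 4) = (4/7)(3/6)(3/5) = 0.17143; P(data | r = 5) = (5/7)(2/6)(4/5) = 0.19048; P(data | r = 6) = (6/7)(1/6)(5/5) = 0.14286.
Weighting by the prior gives 1/3 · 0 = 0, 1/4 · 0.17143 = 0.042857, 1/6 · 0.19048 = 0.031746, 1/4 · 0.14286 = 0.035714; these sum to 0.11032.
Therefore the posterior P(r = 4 | data) = (0.042857) / (0.11032) = 0.38849.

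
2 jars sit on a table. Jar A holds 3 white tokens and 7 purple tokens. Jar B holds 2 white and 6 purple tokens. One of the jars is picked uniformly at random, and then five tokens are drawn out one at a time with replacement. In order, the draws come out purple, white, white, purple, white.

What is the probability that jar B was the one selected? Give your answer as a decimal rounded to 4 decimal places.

0.3992

Under each hypothesis, the probability of the observed sequence is: P(data | jar A) = (7/10)(3/10)(3/10)(7/10)(3/10) = 0.01323; P(data | jar B) = (6/8)(2/8)(2/8)(6/8)(2/8) = 0.0087891.
Multiplying each by its prior: 1/2 · 0.01323 = 0.006615, 1/2 · 0.0087891 = 0.0043945; with total 0.01101.
Therefore the posterior P(jar B | data) = (0.0043945) / (0.01101) = 0.39916.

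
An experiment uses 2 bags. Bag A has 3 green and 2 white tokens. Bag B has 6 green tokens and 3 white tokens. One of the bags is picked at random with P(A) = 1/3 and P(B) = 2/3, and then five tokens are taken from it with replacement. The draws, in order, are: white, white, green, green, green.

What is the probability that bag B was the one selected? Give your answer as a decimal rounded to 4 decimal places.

0.6558

For each hypothesis, P(data | H) works out to: P(data | bag A) = (2/5)(2/5)(3/5)(3/5)(3/5) = 0.03456; P(data | bag B) = (3/9)(3/9)(6/9)(6/9)(6/9) = 0.032922.
Multiplying each by its prior: 1/3 · 0.03456 = 0.01152, 2/3 · 0.032922 = 0.021948; summing to 0.033468.
So P(bag B | data) = (0.021948) / (0.033468) = 0.65579.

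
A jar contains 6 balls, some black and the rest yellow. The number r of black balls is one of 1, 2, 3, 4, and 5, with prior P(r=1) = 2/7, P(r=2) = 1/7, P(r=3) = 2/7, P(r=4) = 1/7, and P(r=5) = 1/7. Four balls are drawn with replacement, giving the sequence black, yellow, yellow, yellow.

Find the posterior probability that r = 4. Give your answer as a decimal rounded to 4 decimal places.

The likelihood of the observed sequence under each hypothesis: P(data | r = 1) = (1/6)(5/6)(5/6)(5/6) = 0.096451; P(data | r = 2) = (2/6)(4/6)(4/6)(4/6) = 0.098765; P(data | r = 3) = (3/6)(3/6)(3/6)(3/6) = 0.0625; P(data | r = 4) = (4/6)(2/6)(2/6)(2/6) = 0.024691; P(data | r = 5) = (5/6)(1/6)(1/6)(1/6) = 0.003858.
Weighting by the prior gives 2/7 · 0.096451 = 0.027557, 1/7 · 0.098765 = 0.014109, 2/7 · 0.0625 = 0.017857, 1/7 · 0.024691 = 0.0035273, 1/7 · 0.003858 = 0.00055115; these sum to 0.063602.
Hence P(r = 4 | data) = (0.0035273) / (0.063602) = 0.055459.

0.0555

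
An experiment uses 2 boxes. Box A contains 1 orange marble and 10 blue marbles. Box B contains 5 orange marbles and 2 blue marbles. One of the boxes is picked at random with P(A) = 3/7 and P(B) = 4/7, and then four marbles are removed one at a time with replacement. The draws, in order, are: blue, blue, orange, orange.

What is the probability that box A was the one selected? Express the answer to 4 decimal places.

0.1095

Compute the likelihood of the observed sequence for each case: P(data | box A) = (10/11)(10/11)(1/11)(1/11) = 0.0068301; P(data | box B) = (2/7)(2/7)(5/7)(5/7) = 0.041649.
Multiplying each by its prior: 3/7 · 0.0068301 = 0.0029272, 4/7 · 0.041649 = 0.0238; these sum to 0.026727.
Hence P(box A | data) = (0.0029272) / (0.026727) = 0.10952.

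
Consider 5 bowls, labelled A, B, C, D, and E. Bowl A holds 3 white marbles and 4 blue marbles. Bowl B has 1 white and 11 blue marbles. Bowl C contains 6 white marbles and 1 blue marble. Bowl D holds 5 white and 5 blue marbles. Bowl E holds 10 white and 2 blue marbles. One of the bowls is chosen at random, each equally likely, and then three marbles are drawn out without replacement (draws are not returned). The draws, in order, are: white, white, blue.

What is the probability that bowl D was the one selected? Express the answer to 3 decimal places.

For each hypothesis, P(data | H) works out to: P(data | bowl A) = (3/7)(2/6)(4/5) = 0.11429; P(data | bowl B) = (1/12)(0/11) = 0; P(data | bowl C) = (6/7)(5/6)(1/5) = 0.14286; P(data | bowl D) = (5/10)(4/9)(5/8) = 0.13889; P(data | bowl E) = (10/12)(9/11)(2/10) = 0.13636.
The prior-weighted likelihoods are 1/5 · 0.11429 = 0.022857, 1/5 · 0 = 0, 1/5 · 0.14286 = 0.028571, 1/5 · 0.13889 = 0.027778, 1/5 · 0.13636 = 0.027273; summing to 0.10648.
Therefore the posterior P(bowl D | data) = (0.027778) / (0.10648) = 0.26088.

0.261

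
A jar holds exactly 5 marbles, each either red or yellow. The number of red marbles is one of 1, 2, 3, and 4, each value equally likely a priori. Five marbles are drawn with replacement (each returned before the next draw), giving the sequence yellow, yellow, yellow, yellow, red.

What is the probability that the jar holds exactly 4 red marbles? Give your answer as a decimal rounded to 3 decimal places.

0.009

Compute the likelihood of the observed sequence for each case: P(data | r = 1) = (4/5)(4/5)(4/5)(4/5)(1/5) = 0.08192; P(data | r = 2) = (3/5)(3/5)(3/5)(3/5)(2/5) = 0.05184; P(data | r = 3) = (2/5)(2/5)(2/5)(2/5)(3/5) = 0.01536; P(data | r = 4) = (1/5)(1/5)(1/5)(1/5)(4/5) = 0.00128.
Weighting by the prior gives 1/4 · 0.08192 = 0.02048, 1/4 · 0.05184 = 0.01296, 1/4 · 0.01536 = 0.00384, 1/4 · 0.00128 = 0.00032; these sum to 0.0376.
Hence P(r = 4 | data) = (0.00032) / (0.0376) = 0.0085106.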